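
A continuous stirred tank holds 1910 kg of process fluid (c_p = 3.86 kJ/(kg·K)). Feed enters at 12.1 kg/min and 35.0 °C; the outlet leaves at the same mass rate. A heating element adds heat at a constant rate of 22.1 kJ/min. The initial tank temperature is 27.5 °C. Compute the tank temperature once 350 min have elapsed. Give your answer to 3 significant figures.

M c_p dT/dt = ṁ c_p (T_in − T) + Q̇.
τ = M/ṁ = 157.85 min; T_ss = T_in + Q̇/(ṁ c_p) = 35.0 + 22.1/(12.1·3.86) = 35.473 °C.
T approaches T_ss exponentially: T(t) = T_ss + (T₀ − T_ss) e^(−t/τ).
T(350) = 35.473 + (-7.9732)·e^(−350/157.85) = 35.473 + (-7.9732)·0.10891 = 34.605 °C.

34.6 °C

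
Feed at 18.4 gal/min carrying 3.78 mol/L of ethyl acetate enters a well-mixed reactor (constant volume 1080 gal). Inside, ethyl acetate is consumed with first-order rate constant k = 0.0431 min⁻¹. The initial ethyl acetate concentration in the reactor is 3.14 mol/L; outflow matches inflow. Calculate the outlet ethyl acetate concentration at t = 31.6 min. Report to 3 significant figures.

Accumulation = in − out − consumed: V dC/dt = Q C_in − Q C − k V C.
dC/dt = (Q/V) C_in − (Q/V + k) C; effective rate a = Q/V + k = 0.017037 + 0.0431 = 0.060137 min⁻¹.
C_ss = Q C_in/(Q + kV) = 1.0709 mol/L; C(t) = C_ss + (C₀ − C_ss) e^(−a t).
C(31.6) = 1.0709 + (2.0691)·e^(−0.060137·31.6) = 1.0709 + (2.0691)·0.14952 = 1.3803 mol/L.

1.38 mol/L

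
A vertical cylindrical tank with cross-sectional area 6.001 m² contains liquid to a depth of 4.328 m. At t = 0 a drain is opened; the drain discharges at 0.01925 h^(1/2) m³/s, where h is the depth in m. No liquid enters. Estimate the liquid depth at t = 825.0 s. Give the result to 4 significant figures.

With no inflow, A dh/dt = −0.01925 √h.
∫ h^(−1/2) dh = −(0.01925/A) ∫ dt, giving 2√h = 2√h₀ − (0.01925/A) t.
√h = √4.328 − 0.01925·825.0/(2·6.001) = 2.08038 − 1.32322 = 0.757168.
h = 0.757168² = 0.573303 m.

0.5733 m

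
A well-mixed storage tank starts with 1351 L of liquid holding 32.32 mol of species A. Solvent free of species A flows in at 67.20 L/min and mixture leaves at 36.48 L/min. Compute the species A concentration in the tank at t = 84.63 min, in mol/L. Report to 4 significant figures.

0.002288 mol/L

Total volume: dV/dt = Q_in − Q_out = 30.7200 L/min, so V(t) = 1351 + 30.7200 t and V(84.63) = 3950.83 L.
Solute balance: dm/dt = 0 − Q_out C = −Q_out m/V(t).
dm/m = −Q_out dt/(V₀ + 30.7200 t); integrating gives ln(m/m₀) = −(Q_out/(Q_in−Q_out)) ln(V/V₀).
m = m₀ (V₀/V)^(Q_out/(Q_in−Q_out)) = 32.32 × (1351/3950.83)^(1.18750) = 9.03767 mol.
C = m/V = 9.03767/3950.83 = 0.00228754 mol/L.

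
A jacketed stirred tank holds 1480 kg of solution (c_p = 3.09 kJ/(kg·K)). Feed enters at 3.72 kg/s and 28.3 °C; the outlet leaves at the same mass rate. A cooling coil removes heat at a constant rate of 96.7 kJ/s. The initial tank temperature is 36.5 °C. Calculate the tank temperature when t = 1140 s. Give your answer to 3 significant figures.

M c_p dT/dt = ṁ c_p (T_in − T) − Q̇.
Rearrange: dT/dt = (T_ss − T)/τ with τ = M/ṁ = 397.85 s and T_ss = T_in − Q̇/(ṁ c_p) = 19.888 °C.
Solution: T(t) = T_ss + (T₀ − T_ss) e^(−t/τ).
T(1140) = 19.888 + (16.612)·e^(−1140/397.85) = 19.888 + (16.612)·0.056960 = 20.834 °C.

20.8 °C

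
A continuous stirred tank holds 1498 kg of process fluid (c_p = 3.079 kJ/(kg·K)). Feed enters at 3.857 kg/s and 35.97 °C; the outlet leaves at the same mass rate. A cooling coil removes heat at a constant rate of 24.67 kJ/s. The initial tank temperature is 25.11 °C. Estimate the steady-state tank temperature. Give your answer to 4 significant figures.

33.89 °C

M c_p dT/dt = ṁ c_p (T_in − T) − Q̇.
At steady state dT/dt = 0 ⇒ T_ss = T_in − Q̇/(ṁ c_p) = 35.97 − 24.67/(3.857·3.079) = 33.8926 °C.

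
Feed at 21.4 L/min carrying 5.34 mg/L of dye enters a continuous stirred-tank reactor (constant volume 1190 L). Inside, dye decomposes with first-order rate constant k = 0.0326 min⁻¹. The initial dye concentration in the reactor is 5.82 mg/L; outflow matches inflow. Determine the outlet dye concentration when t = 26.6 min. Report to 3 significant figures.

Species balance: V dC/dt = Q C_in − Q C − k V C.
This is linear with rate a = Q/V + k = 0.050583 min⁻¹.
C_ss = Q C_in/(Q + kV) = 1.8985 mg/L; C(t) = C_ss + (C₀ − C_ss) e^(−a t).
C(26.6) = 1.8985 + (3.9215)·e^(−0.050583·26.6) = 1.8985 + (3.9215)·0.26041 = 2.9197 mg/L.

2.92 mg/L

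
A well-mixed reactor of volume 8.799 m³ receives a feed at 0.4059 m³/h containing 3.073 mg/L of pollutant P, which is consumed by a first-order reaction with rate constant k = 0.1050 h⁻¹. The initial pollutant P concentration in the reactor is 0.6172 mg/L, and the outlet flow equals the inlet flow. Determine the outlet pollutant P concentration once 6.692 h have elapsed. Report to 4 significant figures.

Species balance: V dC/dt = Q C_in − Q C − k V C.
This is linear with rate a = Q/V + k = 0.151130 h⁻¹.
C_ss = Q C_in/(Q + kV) = 0.937987 mg/L; C(t) = C_ss + (C₀ − C_ss) e^(−a t).
C(6.692) = 0.937987 + (-0.320787)·e^(−0.151130·6.692) = 0.937987 + (-0.320787)·0.363723 = 0.821310 mg/L.

0.8213 mg/L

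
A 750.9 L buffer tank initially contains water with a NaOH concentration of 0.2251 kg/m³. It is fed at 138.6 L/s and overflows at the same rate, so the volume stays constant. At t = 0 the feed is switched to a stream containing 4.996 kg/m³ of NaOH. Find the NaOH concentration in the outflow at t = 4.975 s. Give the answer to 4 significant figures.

Accumulation = in − out for the solute gives V dC/dt = Q(C_in − C).
Rewrite as dC/dt + C/τ = C_in/τ, τ = V/Q = 5.41775 s.
Solution: C(t) = C_in + (C₀ − C_in) e^(−t/τ).
C(4.975) = 4.996 + (0.2251 − 4.996)·e^(−4.975/5.41775) = 4.996 + (-4.77090)·0.399206 = 3.09143 kg/m³.

3.091 kg/m³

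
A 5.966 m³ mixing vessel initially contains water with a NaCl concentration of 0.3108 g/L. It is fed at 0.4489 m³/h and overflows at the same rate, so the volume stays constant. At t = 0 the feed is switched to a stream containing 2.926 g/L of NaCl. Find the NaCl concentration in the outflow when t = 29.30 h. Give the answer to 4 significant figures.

Transient balance on the dissolved component: V dC/dt = Q(C_in − C).
So dC/dt = (C_in − C)/τ with τ = V/Q = 5.966/0.4489 = 13.2903 h.
Integrating: C(t) = C_in + (C₀ − C_in) e^(−t/τ).
C(29.30) = 2.926 + (0.3108 − 2.926)·e^(−29.30/13.2903) = 2.926 + (-2.61520)·0.110292 = 2.63756 g/L.

2.638 g/L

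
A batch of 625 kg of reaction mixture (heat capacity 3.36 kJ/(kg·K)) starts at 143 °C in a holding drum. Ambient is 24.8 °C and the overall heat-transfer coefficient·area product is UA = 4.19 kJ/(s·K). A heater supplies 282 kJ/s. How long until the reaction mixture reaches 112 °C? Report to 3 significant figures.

471 s

Lumped-capacitance energy balance: M c_p dT/dt = UA(T_amb − T) + Q̇.
τ = M c_p/UA = 501.19 s; T_ss = T_amb + Q̇/UA = 24.8 + 282/4.19 = 92.103 °C.
T(t) = T_ss + (T₀ − T_ss)e^(−t/τ); set T = 112:
t = −τ ln[(T − T_ss)/(T₀ − T_ss)] = −501.19 · ln(0.39093) = 470.74 s.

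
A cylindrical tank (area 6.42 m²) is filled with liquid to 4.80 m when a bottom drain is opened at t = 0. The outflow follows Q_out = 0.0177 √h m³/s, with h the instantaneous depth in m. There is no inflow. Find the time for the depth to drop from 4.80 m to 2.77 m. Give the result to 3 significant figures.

A dh/dt = −Q_out = −0.0177 √h.
Separate and integrate: 2(√h − √h₀) = −(0.0177/A) t.
t = 2A(√h₀ − √h)/0.0177 = 2·6.42·(√4.80 − √2.77)/0.0177
  = 12.840 × (2.1909 − 1.6643) / 0.0177 = 381.98 s.

382 s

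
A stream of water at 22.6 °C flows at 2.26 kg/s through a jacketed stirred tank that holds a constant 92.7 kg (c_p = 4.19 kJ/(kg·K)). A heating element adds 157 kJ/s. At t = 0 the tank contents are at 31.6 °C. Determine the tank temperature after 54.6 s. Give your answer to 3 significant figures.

37.2 °C

M c_p dT/dt = ṁ c_p (T_in − T) + Q̇.
Rearrange: dT/dt = (T_ss − T)/τ with τ = M/ṁ = 41.018 s and T_ss = T_in + Q̇/(ṁ c_p) = 39.180 °C.
Solution: T(t) = T_ss + (T₀ − T_ss) e^(−t/τ).
T(54.6) = 39.180 + (-7.5797)·e^(−54.6/41.018) = 39.180 + (-7.5797)·0.26418 = 37.177 °C.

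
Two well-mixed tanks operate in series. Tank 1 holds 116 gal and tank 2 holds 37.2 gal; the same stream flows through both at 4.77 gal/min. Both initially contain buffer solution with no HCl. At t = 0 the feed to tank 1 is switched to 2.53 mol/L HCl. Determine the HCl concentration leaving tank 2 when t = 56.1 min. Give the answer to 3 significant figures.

Species balance on tank i: dCᵢ/dt = (Cᵢ₋₁ − Cᵢ)/τᵢ with τᵢ = Vᵢ/Q.
τ₁ = 116/4.77 = 24.319 min; τ₂ = 37.2/4.77 = 7.7987 min.
Tank 1: C₁ = C_in(1 − e^(−t/τ₁)). Tank 2 (τ₁ ≠ τ₂): C₂ = C_in[1 − (τ₁ e^(−t/τ₁) − τ₂ e^(−t/τ₂))/(τ₁ − τ₂)].
At t = 56.1: e^(−t/τ₁) = 0.099572, e^(−t/τ₂) = 0.00075148.
C₂ = 2.53·[1 − (24.319·0.099572 − 7.7987·0.00075148)/(16.520)] = 2.53·0.85378 = 2.1601 mol/L.

2.16 mol/L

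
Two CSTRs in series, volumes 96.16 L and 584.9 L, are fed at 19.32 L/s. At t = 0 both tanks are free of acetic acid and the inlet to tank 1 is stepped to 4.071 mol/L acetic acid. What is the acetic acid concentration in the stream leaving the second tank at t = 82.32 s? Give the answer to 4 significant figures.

3.750 mol/L

Species balance on tank i: dCᵢ/dt = (Cᵢ₋₁ − Cᵢ)/τᵢ with τᵢ = Vᵢ/Q.
τ₁ = 96.16/19.32 = 4.97723 s; τ₂ = 584.9/19.32 = 30.2743 s.
Tank 1: C₁ = C_in(1 − e^(−t/τ₁)). Tank 2 (τ₁ ≠ τ₂): C₂ = C_in[1 − (τ₁ e^(−t/τ₁) − τ₂ e^(−t/τ₂))/(τ₁ − τ₂)].
At t = 82.32: e^(−t/τ₁) = 6.56233e-08, e^(−t/τ₂) = 0.0659317.
C₂ = 4.071·[1 − (4.97723·6.56233e-08 − 30.2743·0.0659317)/(-25.2971)] = 4.071·0.921096 = 3.74978 mol/L.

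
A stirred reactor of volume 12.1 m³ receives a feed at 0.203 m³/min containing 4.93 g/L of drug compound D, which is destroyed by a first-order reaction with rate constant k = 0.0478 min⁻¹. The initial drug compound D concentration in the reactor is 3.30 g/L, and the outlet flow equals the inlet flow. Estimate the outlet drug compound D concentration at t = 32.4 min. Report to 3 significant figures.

1.53 g/L

V dC/dt = Q(C_in − C) − k V C.
This is linear with rate a = Q/V + k = 0.064577 min⁻¹.
C_ss = Q C_in/(Q + kV) = 1.2808 g/L; C(t) = C_ss + (C₀ − C_ss) e^(−a t).
C(32.4) = 1.2808 + (2.0192)·e^(−0.064577·32.4) = 1.2808 + (2.0192)·0.12340 = 1.5300 g/L.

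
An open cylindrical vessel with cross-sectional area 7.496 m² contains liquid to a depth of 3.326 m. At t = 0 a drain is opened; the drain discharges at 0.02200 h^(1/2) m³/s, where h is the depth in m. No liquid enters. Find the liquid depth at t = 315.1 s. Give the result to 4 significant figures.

1.853 m

Volume balance on the tank: A dh/dt = −0.02200 √h.
Separate and integrate: 2(√h − √h₀) = −(0.02200/A) t.
√h = √3.326 − 0.02200·315.1/(2·7.496) = 1.82373 − 0.462393 = 1.36134.
h = 1.36134² = 1.85324 m.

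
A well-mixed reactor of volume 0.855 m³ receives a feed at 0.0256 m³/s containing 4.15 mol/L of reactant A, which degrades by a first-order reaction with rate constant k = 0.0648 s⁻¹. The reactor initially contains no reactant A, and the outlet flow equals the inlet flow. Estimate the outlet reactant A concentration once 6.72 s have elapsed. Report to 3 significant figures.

Accumulation = in − out − consumed: V dC/dt = Q C_in − Q C − k V C.
This is linear with rate a = Q/V + k = 0.094742 s⁻¹.
C_ss = Q C_in/(Q + kV) = 1.3115 mol/L; C(t) = C_ss + (C₀ − C_ss) e^(−a t).
C(6.72) = 1.3115 + (-1.3115)·e^(−0.094742·6.72) = 1.3115 + (-1.3115)·0.52905 = 0.61766 mol/L.

0.618 mol/L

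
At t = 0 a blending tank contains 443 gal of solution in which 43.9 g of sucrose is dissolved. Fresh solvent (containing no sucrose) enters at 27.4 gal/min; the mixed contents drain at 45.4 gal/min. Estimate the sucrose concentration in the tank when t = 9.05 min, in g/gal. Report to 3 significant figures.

0.0493 g/gal

Let m(t) be the amount of sucrose. Volume: V(t) = V₀ + (Q_in − Q_out) t = 443 − 18.000 t; V(9.05) = 280.10 gal.
No sucrose enters, so dm/dt = −Q_out · (m/V).
dm/m = −Q_out dt/(V₀ − 18.000 t); integrating gives ln(m/m₀) = −(Q_out/(Q_in−Q_out)) ln(V/V₀).
m = m₀ (V₀/V)^(Q_out/(Q_in−Q_out)) = 43.9 × (443/280.10)^(-2.5222) = 13.814 g.
C = m/V = 13.814/280.10 = 0.049317 g/gal.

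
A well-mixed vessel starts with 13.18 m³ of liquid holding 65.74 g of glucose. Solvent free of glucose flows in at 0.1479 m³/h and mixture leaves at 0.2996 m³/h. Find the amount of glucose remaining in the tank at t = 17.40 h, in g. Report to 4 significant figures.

Total volume: dV/dt = Q_in − Q_out = -0.151700 m³/h, so V(t) = 13.18 − 0.151700 t and V(17.40) = 10.5404 m³.
Solute balance: dm/dt = 0 − Q_out C = −Q_out m/V(t).
Separate: dm/m = −Q_out dt/V(t) ⇒ ln(m/m₀) = −(Q_out/(Q_in−Q_out)) ln(V/V₀).
m = m₀ (V₀/V)^(Q_out/(Q_in−Q_out)) = 65.74 × (13.18/10.5404)^(-1.97495) = 42.2811 g.

42.28 g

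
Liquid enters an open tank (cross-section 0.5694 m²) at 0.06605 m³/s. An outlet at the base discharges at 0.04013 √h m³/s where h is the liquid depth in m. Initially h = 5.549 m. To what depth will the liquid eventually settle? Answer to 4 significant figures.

2.709 m

Mass balance (ρ constant): A dh/dt = Q_in − 0.04013 √h. At steady state dh/dt = 0:
Q_in = 0.04013 √h_ss ⇒ √h_ss = 0.06605/0.04013 = 1.64590.
h_ss = 1.64590² = 2.70899 m. (Since h₀ = 5.549 m > h_ss, the level will fall toward this value.)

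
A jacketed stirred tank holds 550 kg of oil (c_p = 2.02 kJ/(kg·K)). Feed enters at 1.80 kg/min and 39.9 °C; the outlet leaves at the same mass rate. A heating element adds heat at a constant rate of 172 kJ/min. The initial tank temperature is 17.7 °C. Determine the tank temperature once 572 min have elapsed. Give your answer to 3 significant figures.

76.5 °C

M c_p dT/dt = ṁ c_p (T_in − T) + Q̇.
Rearrange: dT/dt = (T_ss − T)/τ with τ = M/ṁ = 305.56 min and T_ss = T_in + Q̇/(ṁ c_p) = 87.205 °C.
This is linear first-order; T(t) = T_ss + (T₀ − T_ss) e^(−t/τ).
T(572) = 87.205 + (-69.505)·e^(−572/305.56) = 87.205 + (-69.505)·0.15382 = 76.514 °C.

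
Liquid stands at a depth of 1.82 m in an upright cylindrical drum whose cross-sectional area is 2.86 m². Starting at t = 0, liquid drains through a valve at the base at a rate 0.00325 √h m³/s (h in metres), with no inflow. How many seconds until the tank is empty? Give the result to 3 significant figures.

Accumulation of liquid (constant cross-section A): A dh/dt = −0.00325 √h.
Separate and integrate: 2(√h − √h₀) = −(0.00325/A) t.
Tank is empty when √h = 0: t_empty = 2A√h₀/0.00325.
t_empty = 2·2.86·√1.82/0.00325 = 5.7200·1.3491/0.00325 = 2374.4 s.

2370 s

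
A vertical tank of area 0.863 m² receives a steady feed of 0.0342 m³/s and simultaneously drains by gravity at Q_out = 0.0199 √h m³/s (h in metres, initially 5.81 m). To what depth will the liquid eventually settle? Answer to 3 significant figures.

2.95 m

Level balance: A dh/dt = 0.0342 − 0.0199 √h. Setting dh/dt = 0:
Q_in = 0.0199 √h_ss ⇒ √h_ss = 0.0342/0.0199 = 1.7186.
h_ss = 1.7186² = 2.9536 m. (Since h₀ = 5.81 m > h_ss, the level will fall toward this value.)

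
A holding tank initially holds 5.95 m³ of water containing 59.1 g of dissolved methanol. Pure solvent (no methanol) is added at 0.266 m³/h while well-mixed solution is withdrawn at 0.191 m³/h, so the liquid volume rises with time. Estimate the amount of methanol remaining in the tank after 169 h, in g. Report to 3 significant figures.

Total volume: dV/dt = Q_in − Q_out = 0.075000 m³/h, so V(t) = 5.95 + 0.075000 t and V(169) = 18.625 m³.
Solute balance: dm/dt = 0 − Q_out C = −Q_out m/V(t).
Separate: dm/m = −Q_out dt/V(t) ⇒ ln(m/m₀) = −(Q_out/(Q_in−Q_out)) ln(V/V₀).
m = m₀ (V₀/V)^(Q_out/(Q_in−Q_out)) = 59.1 × (5.95/18.625)^(2.5467) = 3.2323 g.

3.23 g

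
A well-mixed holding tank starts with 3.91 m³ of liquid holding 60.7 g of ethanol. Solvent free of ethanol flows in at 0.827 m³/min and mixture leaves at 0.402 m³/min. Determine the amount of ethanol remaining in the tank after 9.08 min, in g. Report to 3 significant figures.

Let m(t) be the amount of ethanol. Volume: V(t) = V₀ + (Q_in − Q_out) t = 3.91 + 0.42500 t; V(9.08) = 7.7690 m³.
Species balance (pure solvent in): dm/dt = −Q_out · m/V(t).
Separate: dm/m = −Q_out dt/V(t) ⇒ ln(m/m₀) = −(Q_out/(Q_in−Q_out)) ln(V/V₀).
m = m₀ (V₀/V)^(Q_out/(Q_in−Q_out)) = 60.7 × (3.91/7.7690)^(0.94588) = 31.706 g.

31.7 g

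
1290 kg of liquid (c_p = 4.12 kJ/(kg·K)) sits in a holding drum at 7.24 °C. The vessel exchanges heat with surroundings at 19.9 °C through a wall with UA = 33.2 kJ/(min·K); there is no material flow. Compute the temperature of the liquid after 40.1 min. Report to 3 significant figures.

10.0 °C

M c_p dT/dt = −UA(T − T_amb).
dT/dt = (T_ss − T)/τ with T_ss = T_amb = 19.900 °C, τ = M c_p/UA = 1290·4.12/33.2 = 160.08 min.
This is linear first-order; T(t) = T_ss + (T₀ − T_ss) e^(−t/τ).
T(40.1) = 19.900 + (-12.660)·0.77842 = 10.045 °C.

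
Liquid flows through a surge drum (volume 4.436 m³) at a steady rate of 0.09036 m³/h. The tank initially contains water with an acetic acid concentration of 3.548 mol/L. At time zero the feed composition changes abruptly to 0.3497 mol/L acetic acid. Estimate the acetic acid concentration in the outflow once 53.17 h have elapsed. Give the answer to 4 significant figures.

1.433 mol/L

Species balance on the tank: V dC/dt = Q(C_in − C).
So dC/dt = (C_in − C)/τ with τ = V/Q = 4.436/0.09036 = 49.0925 h.
This is linear first-order; C(t) = C_in + (C₀ − C_in) e^(−t/τ).
C(53.17) = 0.3497 + (3.548 − 0.3497)·e^(−53.17/49.0925) = 0.3497 + (3.19830)·0.338559 = 1.43251 mol/L.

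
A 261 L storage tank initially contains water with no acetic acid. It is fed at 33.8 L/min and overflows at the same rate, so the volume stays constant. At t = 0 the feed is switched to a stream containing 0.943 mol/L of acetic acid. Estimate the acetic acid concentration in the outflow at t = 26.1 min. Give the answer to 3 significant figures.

0.911 mol/L

Unsteady species balance (constant V, well mixed): V dC/dt = Q(C_in − C).
Time constant τ = V/Q = 261/33.8 = 7.7219 min.
C approaches C_in exponentially: C(t) = C_in + (C₀ − C_in) e^(−t/τ).
C(26.1) = 0.943 + (0 − 0.943)·e^(−26.1/7.7219) = 0.943 + (-0.94300)·0.034047 = 0.91089 mol/L.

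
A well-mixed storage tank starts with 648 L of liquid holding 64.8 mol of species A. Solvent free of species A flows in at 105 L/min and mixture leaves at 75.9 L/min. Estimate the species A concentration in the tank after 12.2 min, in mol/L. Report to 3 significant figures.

Let m(t) be the amount of species A. Volume: V(t) = V₀ + (Q_in − Q_out) t = 648 + 29.100 t; V(12.2) = 1003.0 L.
No species A enters, so dm/dt = −Q_out · (m/V).
Separate: dm/m = −Q_out dt/V(t) ⇒ ln(m/m₀) = −(Q_out/(Q_in−Q_out)) ln(V/V₀).
m = m₀ (V₀/V)^(Q_out/(Q_in−Q_out)) = 64.8 × (648/1003.0)^(2.6082) = 20.735 mol.
C = m/V = 20.735/1003.0 = 0.020672 mol/L.

0.0207 mol/L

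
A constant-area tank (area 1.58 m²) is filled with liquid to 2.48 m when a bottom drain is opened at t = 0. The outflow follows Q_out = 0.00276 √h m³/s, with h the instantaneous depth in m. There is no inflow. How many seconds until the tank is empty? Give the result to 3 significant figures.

1800 s

With no inflow, A dh/dt = −0.00276 √h.
Separate and integrate: 2(√h − √h₀) = −(0.00276/A) t.
Set h = 0: 2√h₀ = (0.00276/A) t_empty ⇒ t_empty = 2A√h₀/0.00276.
t_empty = 2·1.58·√2.48/0.00276 = 3.1600·1.5748/0.00276 = 1803.0 s.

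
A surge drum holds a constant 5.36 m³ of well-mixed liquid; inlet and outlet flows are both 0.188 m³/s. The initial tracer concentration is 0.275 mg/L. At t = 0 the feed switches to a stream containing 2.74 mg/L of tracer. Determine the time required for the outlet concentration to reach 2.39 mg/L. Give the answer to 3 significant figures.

Species balance: V dC/dt = Q(C_in − C) ⇒ τ = V/Q = 28.511 s.
C(t) = C_in + (C₀ − C_in) e^(−t/τ). Set C = 2.39 and solve for t:
e^(−t/τ) = (C − C_in)/(C₀ − C_in) = (2.39 − 2.74)/(0.275 − 2.74) = 0.14199
t = −τ ln(…) = 28.511 × 1.9520 = 55.653 s.

55.7 s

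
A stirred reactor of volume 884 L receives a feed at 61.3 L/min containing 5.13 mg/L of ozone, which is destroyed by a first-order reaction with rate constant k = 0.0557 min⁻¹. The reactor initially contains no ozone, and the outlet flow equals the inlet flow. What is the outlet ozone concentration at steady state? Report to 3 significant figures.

Accumulation = in − out − consumed: V dC/dt = Q C_in − Q C − k V C.
Steady state (dC/dt = 0): C_ss = Q C_in/(Q + kV) = C_in/(1 + kV/Q).
C_ss = 61.3·5.13/(61.3 + 0.0557·884) = 314.47/110.54 = 2.8449 mg/L.

2.84 mg/L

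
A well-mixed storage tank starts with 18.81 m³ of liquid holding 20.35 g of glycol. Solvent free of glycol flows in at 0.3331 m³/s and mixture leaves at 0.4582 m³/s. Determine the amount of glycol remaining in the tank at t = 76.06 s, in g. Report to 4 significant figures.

1.539 g

Total volume: dV/dt = Q_in − Q_out = -0.125100 m³/s, so V(t) = 18.81 − 0.125100 t and V(76.06) = 9.29489 m³.
No glycol enters, so dm/dt = −Q_out · (m/V).
Separate: dm/m = −Q_out dt/V(t) ⇒ ln(m/m₀) = −(Q_out/(Q_in−Q_out)) ln(V/V₀).
m = m₀ (V₀/V)^(Q_out/(Q_in−Q_out)) = 20.35 × (18.81/9.29489)^(-3.66267) = 1.53907 g.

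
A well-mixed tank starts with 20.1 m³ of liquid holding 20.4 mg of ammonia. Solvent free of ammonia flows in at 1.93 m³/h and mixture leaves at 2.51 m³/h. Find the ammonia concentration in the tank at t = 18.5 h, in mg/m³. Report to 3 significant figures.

0.0801 mg/m³

Total volume: dV/dt = Q_in − Q_out = -0.58000 m³/h, so V(t) = 20.1 − 0.58000 t and V(18.5) = 9.3700 m³.
Solute balance: dm/dt = 0 − Q_out C = −Q_out m/V(t).
dm/m = −Q_out dt/(V₀ − 0.58000 t); integrating gives ln(m/m₀) = −(Q_out/(Q_in−Q_out)) ln(V/V₀).
m = m₀ (V₀/V)^(Q_out/(Q_in−Q_out)) = 20.4 × (20.1/9.3700)^(-4.3276) = 0.75028 mg.
C = m/V = 0.75028/9.3700 = 0.080073 mg/m³.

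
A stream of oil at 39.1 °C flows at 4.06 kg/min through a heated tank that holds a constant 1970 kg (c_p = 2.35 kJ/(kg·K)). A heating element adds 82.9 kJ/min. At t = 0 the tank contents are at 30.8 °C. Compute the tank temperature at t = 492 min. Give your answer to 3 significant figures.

41.6 °C

Heat balance on the well-mixed liquid: M c_p dT/dt = ṁ c_p (T_in − T) + 82.9.
τ = M/ṁ = 485.22 min; T_ss = T_in + Q̇/(ṁ c_p) = 39.1 + 82.9/(4.06·2.35) = 47.789 °C.
This is linear first-order; T(t) = T_ss + (T₀ − T_ss) e^(−t/τ).
T(492) = 47.789 + (-16.989)·e^(−492/485.22) = 47.789 + (-16.989)·0.36278 = 41.626 °C.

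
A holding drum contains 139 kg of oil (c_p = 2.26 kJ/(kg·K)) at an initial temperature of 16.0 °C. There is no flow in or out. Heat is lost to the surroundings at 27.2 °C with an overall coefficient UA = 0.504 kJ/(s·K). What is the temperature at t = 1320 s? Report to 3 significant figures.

M c_p dT/dt = −UA(T − T_amb).
dT/dt = (T_ss − T)/τ with T_ss = T_amb = 27.200 °C, τ = M c_p/UA = 139·2.26/0.504 = 623.29 s.
Integrating: T(t) = T_ss + (T₀ − T_ss) e^(−t/τ).
T(1320) = 27.200 + (-11.200)·0.12030 = 25.853 °C.

25.9 °C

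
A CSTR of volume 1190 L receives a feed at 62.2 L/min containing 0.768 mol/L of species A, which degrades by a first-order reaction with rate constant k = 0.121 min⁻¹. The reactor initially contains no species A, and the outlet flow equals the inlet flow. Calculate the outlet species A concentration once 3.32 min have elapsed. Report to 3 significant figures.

0.101 mol/L

Species balance: V dC/dt = Q C_in − Q C − k V C.
This is linear with rate a = Q/V + k = 0.17327 min⁻¹.
C_ss = Q C_in/(Q + kV) = 0.23168 mol/L; C(t) = C_ss + (C₀ − C_ss) e^(−a t).
C(3.32) = 0.23168 + (-0.23168)·e^(−0.17327·3.32) = 0.23168 + (-0.23168)·0.56256 = 0.10134 mol/L.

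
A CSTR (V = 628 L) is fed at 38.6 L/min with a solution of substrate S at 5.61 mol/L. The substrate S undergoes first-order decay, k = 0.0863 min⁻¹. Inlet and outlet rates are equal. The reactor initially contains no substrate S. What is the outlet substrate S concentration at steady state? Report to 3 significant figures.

2.33 mol/L

V dC/dt = Q(C_in − C) − k V C.
Steady state (dC/dt = 0): C_ss = Q C_in/(Q + kV) = C_in/(1 + kV/Q).
C_ss = 38.6·5.61/(38.6 + 0.0863·628) = 216.55/92.796 = 2.3336 mol/L.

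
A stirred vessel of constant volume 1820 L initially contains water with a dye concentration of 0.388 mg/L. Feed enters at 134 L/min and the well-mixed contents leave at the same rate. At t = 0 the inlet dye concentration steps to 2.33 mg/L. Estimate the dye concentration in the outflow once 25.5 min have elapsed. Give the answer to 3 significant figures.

Mass balance on the solute (V constant): V dC/dt = Q(C_in − C).
Rewrite as dC/dt + C/τ = C_in/τ, τ = V/Q = 13.582 min.
This is linear first-order; C(t) = C_in + (C₀ − C_in) e^(−t/τ).
C(25.5) = 2.33 + (0.388 − 2.33)·e^(−25.5/13.582) = 2.33 + (-1.9420)·0.15298 = 2.0329 mg/L.

2.03 mg/L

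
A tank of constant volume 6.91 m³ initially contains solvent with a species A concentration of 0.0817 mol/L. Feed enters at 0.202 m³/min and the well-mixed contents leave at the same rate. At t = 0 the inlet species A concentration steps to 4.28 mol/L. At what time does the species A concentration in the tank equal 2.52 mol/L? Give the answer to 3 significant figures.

29.7 min

Accumulation = in − out for the solute gives V dC/dt = Q(C_in − C), so τ = V/Q = 34.208 min.
C(t) = C_in + (C₀ − C_in) e^(−t/τ). Set C = 2.52 and solve for t:
e^(−t/τ) = (C − C_in)/(C₀ − C_in) = (2.52 − 4.28)/(0.0817 − 4.28) = 0.41922
t = −τ ln(…) = 34.208 × 0.86937 = 29.739 min.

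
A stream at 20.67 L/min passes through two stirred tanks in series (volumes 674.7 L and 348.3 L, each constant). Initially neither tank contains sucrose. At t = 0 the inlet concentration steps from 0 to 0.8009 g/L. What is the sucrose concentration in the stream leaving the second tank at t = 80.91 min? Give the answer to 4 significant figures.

0.6691 g/L

Each tank obeys Vᵢ dCᵢ/dt = Q(Cᵢ₋₁ − Cᵢ), so τᵢ = Vᵢ/Q.
τ₁ = 674.7/20.67 = 32.6415 min; τ₂ = 348.3/20.67 = 16.8505 min.
Tank 1: C₁ = C_in(1 − e^(−t/τ₁)). Tank 2 (τ₁ ≠ τ₂): C₂ = C_in[1 − (τ₁ e^(−t/τ₁) − τ₂ e^(−t/τ₂))/(τ₁ − τ₂)].
At t = 80.91: e^(−t/τ₁) = 0.0838483, e^(−t/τ₂) = 0.00821630.
C₂ = 0.8009·[1 − (32.6415·0.0838483 − 16.8505·0.00821630)/(15.7910)] = 0.8009·0.835445 = 0.669108 g/L.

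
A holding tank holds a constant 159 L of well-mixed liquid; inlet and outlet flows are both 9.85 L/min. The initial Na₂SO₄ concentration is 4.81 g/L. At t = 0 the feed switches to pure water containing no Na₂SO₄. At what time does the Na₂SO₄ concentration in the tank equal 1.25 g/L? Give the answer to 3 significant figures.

21.8 min

Species balance: V dC/dt = Q(C_in − C) ⇒ τ = V/Q = 16.142 min.
C(t) = C_in + (C₀ − C_in) e^(−t/τ). Set C = 1.25 and solve for t:
e^(−t/τ) = (C − C_in)/(C₀ − C_in) = (1.25 − 0)/(4.81 − 0) = 0.25988
t = −τ ln(…) = 16.142 × 1.3476 = 21.752 min.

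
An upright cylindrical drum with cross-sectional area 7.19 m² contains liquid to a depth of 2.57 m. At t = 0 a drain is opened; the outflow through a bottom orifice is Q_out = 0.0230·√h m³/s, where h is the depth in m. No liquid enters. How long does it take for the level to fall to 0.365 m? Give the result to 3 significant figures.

625 s

A dh/dt = −Q_out = −0.0230 √h.
Separate and integrate: 2(√h − √h₀) = −(0.0230/A) t.
t = 2A(√h₀ − √h)/0.0230 = 2·7.19·(√2.57 − √0.365)/0.0230
  = 14.380 × (1.6031 − 0.60415) / 0.0230 = 624.57 s.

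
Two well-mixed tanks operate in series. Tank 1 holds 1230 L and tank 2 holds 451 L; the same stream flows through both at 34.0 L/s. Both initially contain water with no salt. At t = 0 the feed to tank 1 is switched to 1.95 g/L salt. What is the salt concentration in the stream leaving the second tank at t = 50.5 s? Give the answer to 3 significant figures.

Each tank obeys Vᵢ dCᵢ/dt = Q(Cᵢ₋₁ − Cᵢ), so τᵢ = Vᵢ/Q.
τ₁ = 1230/34.0 = 36.176 s; τ₂ = 451/34.0 = 13.265 s.
Tank 1: C₁ = C_in(1 − e^(−t/τ₁)). Tank 2 (τ₁ ≠ τ₂): C₂ = C_in[1 − (τ₁ e^(−t/τ₁) − τ₂ e^(−t/τ₂))/(τ₁ − τ₂)].
At t = 50.5: e^(−t/τ₁) = 0.24760, e^(−t/τ₂) = 0.022213.
C₂ = 1.95·[1 − (36.176·0.24760 − 13.265·0.022213)/(22.912)] = 1.95·0.62191 = 1.2127 g/L.

1.21 g/L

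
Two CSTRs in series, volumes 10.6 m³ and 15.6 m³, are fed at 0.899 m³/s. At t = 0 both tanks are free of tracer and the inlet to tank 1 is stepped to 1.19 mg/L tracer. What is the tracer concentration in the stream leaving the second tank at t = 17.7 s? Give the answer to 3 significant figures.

Time constants: τᵢ = Vᵢ/Q for each well-mixed tank.
τ₁ = 10.6/0.899 = 11.791 s; τ₂ = 15.6/0.899 = 17.353 s.
Solving the cascade with C₁(0)=C₂(0)=0 gives C₂(t) = C_in[1 − (τ₁ e^(−t/τ₁) − τ₂ e^(−t/τ₂))/(τ₁ − τ₂)].
At t = 17.7: e^(−t/τ₁) = 0.22287, e^(−t/τ₂) = 0.36059.
C₂ = 1.19·[1 − (11.791·0.22287 − 17.353·0.36059)/(-5.5617)] = 1.19·0.34745 = 0.41347 mg/L.

0.413 mg/L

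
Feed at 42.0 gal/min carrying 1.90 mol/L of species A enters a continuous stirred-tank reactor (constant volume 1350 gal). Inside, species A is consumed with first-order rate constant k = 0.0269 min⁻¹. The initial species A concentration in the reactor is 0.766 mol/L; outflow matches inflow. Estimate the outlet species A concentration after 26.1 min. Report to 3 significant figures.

Species balance: V dC/dt = Q C_in − Q C − k V C.
dC/dt = (Q/V) C_in − (Q/V + k) C; effective rate a = Q/V + k = 0.031111 + 0.0269 = 0.058011 min⁻¹.
C_ss = Q C_in/(Q + kV) = 1.0190 mol/L; C(t) = C_ss + (C₀ − C_ss) e^(−a t).
C(26.1) = 1.0190 + (-0.25296)·e^(−0.058011·26.1) = 1.0190 + (-0.25296)·0.22001 = 0.96331 mol/L.

0.963 mol/L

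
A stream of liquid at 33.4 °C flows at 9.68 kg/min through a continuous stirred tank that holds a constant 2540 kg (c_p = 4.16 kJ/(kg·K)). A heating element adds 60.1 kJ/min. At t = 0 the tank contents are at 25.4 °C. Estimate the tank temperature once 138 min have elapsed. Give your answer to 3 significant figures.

M c_p dT/dt = ṁ c_p (T_in − T) + Q̇.
Rearrange: dT/dt = (T_ss − T)/τ with τ = M/ṁ = 262.40 min and T_ss = T_in + Q̇/(ṁ c_p) = 34.892 °C.
T approaches T_ss exponentially: T(t) = T_ss + (T₀ − T_ss) e^(−t/τ).
T(138) = 34.892 + (-9.4925)·e^(−138/262.40) = 34.892 + (-9.4925)·0.59101 = 29.282 °C.

29.3 °C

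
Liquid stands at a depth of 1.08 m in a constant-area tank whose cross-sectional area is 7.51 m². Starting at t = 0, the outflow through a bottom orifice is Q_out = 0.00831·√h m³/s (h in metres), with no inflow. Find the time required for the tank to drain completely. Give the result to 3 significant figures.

1880 s

A dh/dt = −Q_out = −0.00831 √h.
Separate and integrate: 2(√h − √h₀) = −(0.00831/A) t.
Tank is empty when √h = 0: t_empty = 2A√h₀/0.00831.
t_empty = 2·7.51·√1.08/0.00831 = 15.020·1.0392/0.00831 = 1878.4 s.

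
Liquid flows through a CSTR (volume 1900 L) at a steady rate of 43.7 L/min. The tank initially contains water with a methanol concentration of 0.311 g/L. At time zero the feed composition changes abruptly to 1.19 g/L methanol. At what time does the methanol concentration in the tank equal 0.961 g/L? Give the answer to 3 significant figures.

Species balance: V dC/dt = Q(C_in − C) ⇒ τ = V/Q = 43.478 min.
C(t) = C_in + (C₀ − C_in) e^(−t/τ). Set C = 0.961 and solve for t:
e^(−t/τ) = (C − C_in)/(C₀ − C_in) = (0.961 − 1.19)/(0.311 − 1.19) = 0.26052
t = −τ ln(…) = 43.478 × 1.3451 = 58.481 min.

58.5 min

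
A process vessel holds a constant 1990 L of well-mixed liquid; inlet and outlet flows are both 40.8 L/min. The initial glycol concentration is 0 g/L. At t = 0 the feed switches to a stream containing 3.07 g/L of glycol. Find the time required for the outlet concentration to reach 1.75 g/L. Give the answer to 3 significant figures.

Species balance: V dC/dt = Q(C_in − C) ⇒ τ = V/Q = 48.775 min.
C(t) = C_in + (C₀ − C_in) e^(−t/τ). Set C = 1.75 and solve for t:
e^(−t/τ) = (C − C_in)/(C₀ − C_in) = (1.75 − 3.07)/(0 − 3.07) = 0.42997
t = −τ ln(…) = 48.775 × 0.84405 = 41.168 min.

41.2 min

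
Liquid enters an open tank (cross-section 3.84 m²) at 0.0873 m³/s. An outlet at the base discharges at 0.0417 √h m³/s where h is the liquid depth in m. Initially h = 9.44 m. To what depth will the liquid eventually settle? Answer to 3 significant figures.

4.38 m

Level balance: A dh/dt = 0.0873 − 0.0417 √h. Setting dh/dt = 0:
Q_in = 0.0417 √h_ss ⇒ √h_ss = 0.0873/0.0417 = 2.0935.
h_ss = 2.0935² = 4.3828 m. (Since h₀ = 9.44 m > h_ss, the level will fall toward this value.)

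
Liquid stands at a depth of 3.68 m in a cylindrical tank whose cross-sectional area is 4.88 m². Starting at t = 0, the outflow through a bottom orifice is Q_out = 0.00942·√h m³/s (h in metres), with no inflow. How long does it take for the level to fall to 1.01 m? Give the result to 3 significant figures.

946 s

With no inflow, A dh/dt = −0.00942 √h.
∫ h^(−1/2) dh = −(0.00942/A) ∫ dt, giving 2√h = 2√h₀ − (0.00942/A) t.
t = 2A(√h₀ − √h)/0.00942 = 2·4.88·(√3.68 − √1.01)/0.00942
  = 9.7600 × (1.9183 − 1.0050) / 0.00942 = 946.31 s.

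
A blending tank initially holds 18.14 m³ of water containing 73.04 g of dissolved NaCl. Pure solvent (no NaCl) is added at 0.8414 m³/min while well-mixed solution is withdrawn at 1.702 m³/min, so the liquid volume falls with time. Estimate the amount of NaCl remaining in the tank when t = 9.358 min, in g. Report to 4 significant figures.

22.88 g

Total volume: dV/dt = Q_in − Q_out = -0.860600 m³/min, so V(t) = 18.14 − 0.860600 t and V(9.358) = 10.0865 m³.
No NaCl enters, so dm/dt = −Q_out · (m/V).
Separate: dm/m = −Q_out dt/V(t) ⇒ ln(m/m₀) = −(Q_out/(Q_in−Q_out)) ln(V/V₀).
m = m₀ (V₀/V)^(Q_out/(Q_in−Q_out)) = 73.04 × (18.14/10.0865)^(-1.97769) = 22.8799 g.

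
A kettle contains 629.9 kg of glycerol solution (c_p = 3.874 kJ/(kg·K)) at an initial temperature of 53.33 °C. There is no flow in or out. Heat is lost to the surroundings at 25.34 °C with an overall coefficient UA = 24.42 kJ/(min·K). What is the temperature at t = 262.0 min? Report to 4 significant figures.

27.37 °C

Lumped-capacitance energy balance: M c_p dT/dt = UA(T_amb − T).
dT/dt = (T_ss − T)/τ with T_ss = T_amb = 25.3400 °C, τ = M c_p/UA = 629.9·3.874/24.42 = 99.9276 min.
T approaches T_ss exponentially: T(t) = T_ss + (T₀ − T_ss) e^(−t/τ).
T(262.0) = 25.3400 + (27.9900)·0.0726648 = 27.3739 °C.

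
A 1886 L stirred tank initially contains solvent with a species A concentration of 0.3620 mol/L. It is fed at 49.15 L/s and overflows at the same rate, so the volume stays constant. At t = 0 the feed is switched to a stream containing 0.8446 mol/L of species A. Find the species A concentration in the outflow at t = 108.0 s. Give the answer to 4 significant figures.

0.8157 mol/L

Transient balance on the dissolved component: V dC/dt = Q(C_in − C).
Rewrite as dC/dt + C/τ = C_in/τ, τ = V/Q = 38.3723 s.
This is linear first-order; C(t) = C_in + (C₀ − C_in) e^(−t/τ).
C(108.0) = 0.8446 + (0.3620 − 0.8446)·e^(−108.0/38.3723) = 0.8446 + (-0.482600)·0.0599330 = 0.815676 mol/L.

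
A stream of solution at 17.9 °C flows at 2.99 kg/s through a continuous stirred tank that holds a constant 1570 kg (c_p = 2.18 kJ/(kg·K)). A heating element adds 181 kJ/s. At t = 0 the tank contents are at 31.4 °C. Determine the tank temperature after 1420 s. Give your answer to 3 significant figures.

Heat balance on the well-mixed liquid: M c_p dT/dt = ṁ c_p (T_in − T) + 181.
τ = M/ṁ = 525.08 s; T_ss = T_in + Q̇/(ṁ c_p) = 17.9 + 181/(2.99·2.18) = 45.668 °C.
This is linear first-order; T(t) = T_ss + (T₀ − T_ss) e^(−t/τ).
T(1420) = 45.668 + (-14.268)·e^(−1420/525.08) = 45.668 + (-14.268)·0.066915 = 44.714 °C.

44.7 °C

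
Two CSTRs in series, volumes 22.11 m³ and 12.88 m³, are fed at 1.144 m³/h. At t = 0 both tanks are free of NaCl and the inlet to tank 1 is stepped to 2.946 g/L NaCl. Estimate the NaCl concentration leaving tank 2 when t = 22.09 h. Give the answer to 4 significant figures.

Time constants: τᵢ = Vᵢ/Q for each well-mixed tank.
τ₁ = 22.11/1.144 = 19.3269 h; τ₂ = 12.88/1.144 = 11.2587 h.
Tank 1: C₁ = C_in(1 − e^(−t/τ₁)). Tank 2 (τ₁ ≠ τ₂): C₂ = C_in[1 − (τ₁ e^(−t/τ₁) − τ₂ e^(−t/τ₂))/(τ₁ − τ₂)].
At t = 22.09: e^(−t/τ₁) = 0.318872, e^(−t/τ₂) = 0.140573.
C₂ = 2.946·[1 − (19.3269·0.318872 − 11.2587·0.140573)/(8.06818)] = 2.946·0.432320 = 1.27361 g/L.

1.274 g/L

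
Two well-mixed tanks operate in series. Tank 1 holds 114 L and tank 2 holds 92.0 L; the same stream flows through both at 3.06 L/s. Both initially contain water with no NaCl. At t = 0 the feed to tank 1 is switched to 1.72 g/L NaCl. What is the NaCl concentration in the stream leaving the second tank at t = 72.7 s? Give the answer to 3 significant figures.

Each tank obeys Vᵢ dCᵢ/dt = Q(Cᵢ₋₁ − Cᵢ), so τᵢ = Vᵢ/Q.
τ₁ = 114/3.06 = 37.255 s; τ₂ = 92.0/3.06 = 30.065 s.
Tank 1: C₁ = C_in(1 − e^(−t/τ₁)). Tank 2 (τ₁ ≠ τ₂): C₂ = C_in[1 − (τ₁ e^(−t/τ₁) − τ₂ e^(−t/τ₂))/(τ₁ − τ₂)].
At t = 72.7: e^(−t/τ₁) = 0.14207, e^(−t/τ₂) = 0.089094.
C₂ = 1.72·[1 − (37.255·0.14207 − 30.065·0.089094)/(7.1895)] = 1.72·0.63638 = 1.0946 g/L.

1.09 g/L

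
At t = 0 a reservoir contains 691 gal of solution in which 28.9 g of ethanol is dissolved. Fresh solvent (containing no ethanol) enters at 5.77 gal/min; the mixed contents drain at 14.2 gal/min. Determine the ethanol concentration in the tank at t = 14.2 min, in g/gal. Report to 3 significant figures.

0.0367 g/gal

Total volume: dV/dt = Q_in − Q_out = -8.4300 gal/min, so V(t) = 691 − 8.4300 t and V(14.2) = 571.29 gal.
Solute balance: dm/dt = 0 − Q_out C = −Q_out m/V(t).
Separate: dm/m = −Q_out dt/V(t) ⇒ ln(m/m₀) = −(Q_out/(Q_in−Q_out)) ln(V/V₀).
m = m₀ (V₀/V)^(Q_out/(Q_in−Q_out)) = 28.9 × (691/571.29)^(-1.6845) = 20.976 g.
C = m/V = 20.976/571.29 = 0.036717 g/gal.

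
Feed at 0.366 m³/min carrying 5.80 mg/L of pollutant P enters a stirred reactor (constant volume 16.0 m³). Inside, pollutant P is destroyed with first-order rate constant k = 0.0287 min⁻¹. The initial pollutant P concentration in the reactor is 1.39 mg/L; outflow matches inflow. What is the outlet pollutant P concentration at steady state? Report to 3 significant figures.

Species balance: V dC/dt = Q C_in − Q C − k V C.
Steady state (dC/dt = 0): C_ss = Q C_in/(Q + kV) = C_in/(1 + kV/Q).
C_ss = 0.366·5.80/(0.366 + 0.0287·16.0) = 2.1228/0.82520 = 2.5725 mg/L.

2.57 mg/L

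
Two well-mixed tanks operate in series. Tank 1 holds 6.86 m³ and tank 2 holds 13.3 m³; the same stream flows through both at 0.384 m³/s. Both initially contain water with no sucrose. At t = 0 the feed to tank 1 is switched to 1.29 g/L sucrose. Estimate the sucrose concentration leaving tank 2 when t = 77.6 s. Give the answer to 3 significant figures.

Each tank obeys Vᵢ dCᵢ/dt = Q(Cᵢ₋₁ − Cᵢ), so τᵢ = Vᵢ/Q.
τ₁ = 6.86/0.384 = 17.865 s; τ₂ = 13.3/0.384 = 34.635 s.
Tank 1: C₁ = C_in(1 − e^(−t/τ₁)). Tank 2 (τ₁ ≠ τ₂): C₂ = C_in[1 − (τ₁ e^(−t/τ₁) − τ₂ e^(−t/τ₂))/(τ₁ − τ₂)].
At t = 77.6: e^(−t/τ₁) = 0.012987, e^(−t/τ₂) = 0.10641.
C₂ = 1.29·[1 − (17.865·0.012987 − 34.635·0.10641)/(-16.771)] = 1.29·0.79408 = 1.0244 g/L.

1.02 g/L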